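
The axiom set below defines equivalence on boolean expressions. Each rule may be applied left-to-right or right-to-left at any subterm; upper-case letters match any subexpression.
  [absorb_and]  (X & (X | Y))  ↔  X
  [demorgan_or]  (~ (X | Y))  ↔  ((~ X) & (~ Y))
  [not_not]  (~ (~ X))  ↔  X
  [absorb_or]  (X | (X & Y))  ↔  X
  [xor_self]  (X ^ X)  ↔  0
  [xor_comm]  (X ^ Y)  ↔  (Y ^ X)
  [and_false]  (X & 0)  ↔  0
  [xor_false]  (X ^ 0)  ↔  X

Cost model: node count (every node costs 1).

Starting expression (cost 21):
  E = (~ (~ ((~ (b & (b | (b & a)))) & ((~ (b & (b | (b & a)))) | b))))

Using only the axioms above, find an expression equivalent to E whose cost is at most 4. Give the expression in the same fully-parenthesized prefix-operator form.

1. [not_not →] (~ (~ ((~ (b & (b | (b & a)))) & ((~ (b & (b | (b & a)))) | b))))  →  ((~ (b & (b | (b & a)))) & ((~ (b & (b | (b & a)))) | b))
2. [absorb_and →] ((~ (b & (b | (b & a)))) & ((~ (b & (b | (b & a)))) | b))  →  (~ (b & (b | (b & a))))
3. [absorb_or →] (b | (b & a))  →  b;  cost 4 ≤ 4, done

(~ (b & b))   [cost 4]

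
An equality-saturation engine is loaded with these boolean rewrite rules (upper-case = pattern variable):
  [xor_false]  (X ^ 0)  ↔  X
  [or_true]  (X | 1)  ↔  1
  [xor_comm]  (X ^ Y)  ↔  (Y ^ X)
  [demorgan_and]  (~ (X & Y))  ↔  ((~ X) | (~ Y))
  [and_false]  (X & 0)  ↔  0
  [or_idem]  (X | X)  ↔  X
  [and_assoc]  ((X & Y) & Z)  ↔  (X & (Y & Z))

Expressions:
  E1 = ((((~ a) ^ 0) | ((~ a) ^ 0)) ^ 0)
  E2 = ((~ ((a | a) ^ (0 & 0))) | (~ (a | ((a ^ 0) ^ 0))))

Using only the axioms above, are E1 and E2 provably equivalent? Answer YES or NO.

YES

step 1: xor_false (→) rewrites ((((~ a) ^ 0) | ((~ a) ^ 0)) ^ 0) into (((~ a) ^ 0) | ((~ a) ^ 0))
step 2: or_idem (→) rewrites (((~ a) ^ 0) | ((~ a) ^ 0)) into ((~ a) ^ 0)
step 3: xor_false (→) rewrites ((~ a) ^ 0) into (~ a)
step 4: or_idem (←) rewrites a into (a | a), now (~ (a | a))
step 5: or_idem (←) rewrites (~ (a | a)) into ((~ (a | a)) | (~ (a | a)))
step 6: xor_false (←) rewrites (a | a) into ((a | a) ^ 0), now ((~ ((a | a) ^ 0)) | (~ (a | a)))
step 7: and_false (←) rewrites 0 into (0 & 0), now ((~ ((a | a) ^ (0 & 0))) | (~ (a | a)))
step 8: xor_false (←) rewrites a into (a ^ 0), now ((~ ((a | a) ^ (0 & 0))) | (~ (a | (a ^ 0))))
step 9: xor_false (←) rewrites a into (a ^ 0), which is E2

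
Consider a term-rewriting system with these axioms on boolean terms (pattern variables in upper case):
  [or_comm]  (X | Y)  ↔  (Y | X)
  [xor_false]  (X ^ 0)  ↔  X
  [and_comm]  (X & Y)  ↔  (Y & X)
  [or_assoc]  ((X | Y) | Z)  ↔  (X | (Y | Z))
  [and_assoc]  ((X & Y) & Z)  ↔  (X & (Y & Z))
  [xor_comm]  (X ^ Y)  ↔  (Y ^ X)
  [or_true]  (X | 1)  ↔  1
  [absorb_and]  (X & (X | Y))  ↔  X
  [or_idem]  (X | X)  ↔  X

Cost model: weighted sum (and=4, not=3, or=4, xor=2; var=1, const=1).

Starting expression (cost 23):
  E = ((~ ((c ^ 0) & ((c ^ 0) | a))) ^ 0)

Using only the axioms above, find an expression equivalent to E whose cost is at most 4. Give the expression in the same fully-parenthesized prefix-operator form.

1. [xor_false →] ((~ ((c ^ 0) & ((c ^ 0) | a))) ^ 0)  →  (~ ((c ^ 0) & ((c ^ 0) | a)))
2. [absorb_and →] ((c ^ 0) & ((c ^ 0) | a))  →  (c ^ 0);  E = (~ (c ^ 0))
3. [xor_false →] (c ^ 0)  →  c;  cost 4 ≤ 4, done

(~ c)   [cost 4]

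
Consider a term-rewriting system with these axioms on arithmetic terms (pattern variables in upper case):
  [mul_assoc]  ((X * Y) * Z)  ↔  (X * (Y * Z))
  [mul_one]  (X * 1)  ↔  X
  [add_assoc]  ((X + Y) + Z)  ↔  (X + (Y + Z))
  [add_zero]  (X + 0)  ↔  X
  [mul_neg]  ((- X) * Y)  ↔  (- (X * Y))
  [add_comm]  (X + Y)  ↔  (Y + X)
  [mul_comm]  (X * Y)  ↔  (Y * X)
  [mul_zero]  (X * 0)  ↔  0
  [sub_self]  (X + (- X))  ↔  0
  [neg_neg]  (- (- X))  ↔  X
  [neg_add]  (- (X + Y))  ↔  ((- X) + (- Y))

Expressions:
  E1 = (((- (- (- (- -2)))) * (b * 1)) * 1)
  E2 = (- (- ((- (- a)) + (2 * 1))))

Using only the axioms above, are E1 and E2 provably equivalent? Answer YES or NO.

The axioms are sound identities: if E1 ↔* E2 then E1 and E2 evaluate identically under any assignment.
Under a=0, b=0: E1 evaluates to 0, E2 to 2. Distinct ⇒ no rewrite sequence connects them.

NO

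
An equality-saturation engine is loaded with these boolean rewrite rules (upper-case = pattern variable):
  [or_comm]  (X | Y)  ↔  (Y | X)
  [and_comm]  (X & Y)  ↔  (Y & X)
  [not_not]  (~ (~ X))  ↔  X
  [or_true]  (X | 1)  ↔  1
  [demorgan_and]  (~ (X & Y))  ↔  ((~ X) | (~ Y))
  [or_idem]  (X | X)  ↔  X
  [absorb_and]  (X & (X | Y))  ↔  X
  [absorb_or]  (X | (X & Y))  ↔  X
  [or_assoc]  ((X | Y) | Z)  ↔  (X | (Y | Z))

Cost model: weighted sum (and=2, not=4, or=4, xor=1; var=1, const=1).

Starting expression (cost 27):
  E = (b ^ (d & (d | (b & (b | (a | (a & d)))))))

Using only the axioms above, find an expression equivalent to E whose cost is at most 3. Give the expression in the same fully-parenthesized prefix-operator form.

1. [absorb_or →] (a | (a & d))  →  a;  E = (b ^ (d & (d | (b & (b | a)))))
2. [absorb_and →] (b & (b | a))  →  b;  E = (b ^ (d & (d | b)))
3. [absorb_and →] (d & (d | b))  →  d;  cost 3 ≤ 3, done

(b ^ d)   [cost 3]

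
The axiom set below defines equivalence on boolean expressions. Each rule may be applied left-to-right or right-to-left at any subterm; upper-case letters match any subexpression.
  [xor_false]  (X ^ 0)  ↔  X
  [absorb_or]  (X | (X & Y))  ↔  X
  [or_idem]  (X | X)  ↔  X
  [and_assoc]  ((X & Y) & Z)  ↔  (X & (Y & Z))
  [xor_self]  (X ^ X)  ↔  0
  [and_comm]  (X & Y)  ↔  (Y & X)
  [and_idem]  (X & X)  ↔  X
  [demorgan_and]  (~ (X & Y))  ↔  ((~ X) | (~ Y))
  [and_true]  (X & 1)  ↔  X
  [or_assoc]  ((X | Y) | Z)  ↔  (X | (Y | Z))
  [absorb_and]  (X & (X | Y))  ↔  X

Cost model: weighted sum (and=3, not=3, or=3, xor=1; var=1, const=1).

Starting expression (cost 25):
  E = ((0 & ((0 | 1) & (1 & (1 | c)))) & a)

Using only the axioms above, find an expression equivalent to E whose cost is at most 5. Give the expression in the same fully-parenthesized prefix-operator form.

(0 & a)   [cost 5]

(1) (1 & (1 | c))  =[absorb_and →]=  1    ⊢ ((0 & ((0 | 1) & 1)) & a)
(2) ((0 | 1) & 1)  =[and_true →]=  (0 | 1)    ⊢ ((0 & (0 | 1)) & a)
(3) (0 & (0 | 1))  =[absorb_and →]=  0    ⊢ cost 5, within 5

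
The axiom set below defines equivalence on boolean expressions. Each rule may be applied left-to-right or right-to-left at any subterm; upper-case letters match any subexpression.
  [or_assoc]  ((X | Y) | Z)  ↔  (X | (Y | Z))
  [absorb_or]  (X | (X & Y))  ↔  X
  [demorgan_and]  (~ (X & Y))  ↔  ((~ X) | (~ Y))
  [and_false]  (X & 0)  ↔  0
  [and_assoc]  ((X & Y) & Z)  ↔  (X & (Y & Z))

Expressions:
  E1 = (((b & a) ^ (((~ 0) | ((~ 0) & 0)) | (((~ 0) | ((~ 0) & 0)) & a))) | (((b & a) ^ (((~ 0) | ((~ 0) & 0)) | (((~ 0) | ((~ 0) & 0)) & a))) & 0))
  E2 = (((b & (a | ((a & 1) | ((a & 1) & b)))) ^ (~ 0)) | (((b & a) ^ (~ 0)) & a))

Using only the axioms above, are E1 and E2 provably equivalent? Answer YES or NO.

YES

(1) (((b & a) ^ (((~ 0) | ((~ 0) & 0)) | (((~ 0) | ((~ 0) & 0)) & a))) | (((b & a) ^ (((~ 0) | ((~ 0) & 0)) | (((~ 0) | ((~ 0) & 0)) & a))) & 0))  =[absorb_or →]=  ((b & a) ^ (((~ 0) | ((~ 0) & 0)) | (((~ 0) | ((~ 0) & 0)) & a)))
(2) (((~ 0) | ((~ 0) & 0)) | (((~ 0) | ((~ 0) & 0)) & a))  =[absorb_or →]=  ((~ 0) | ((~ 0) & 0))    ⊢ ((b & a) ^ ((~ 0) | ((~ 0) & 0)))
(3) ((~ 0) | ((~ 0) & 0))  =[absorb_or →]=  (~ 0)    ⊢ ((b & a) ^ (~ 0))
(4) ((b & a) ^ (~ 0))  =[absorb_or ←]=  (((b & a) ^ (~ 0)) | (((b & a) ^ (~ 0)) & a))
(5) a  =[absorb_or ←]=  (a | (a & 1))    ⊢ (((b & (a | (a & 1))) ^ (~ 0)) | (((b & a) ^ (~ 0)) & a))
(6) (a & 1)  =[absorb_or ←]=  ((a & 1) | ((a & 1) & b))    ⊢ E2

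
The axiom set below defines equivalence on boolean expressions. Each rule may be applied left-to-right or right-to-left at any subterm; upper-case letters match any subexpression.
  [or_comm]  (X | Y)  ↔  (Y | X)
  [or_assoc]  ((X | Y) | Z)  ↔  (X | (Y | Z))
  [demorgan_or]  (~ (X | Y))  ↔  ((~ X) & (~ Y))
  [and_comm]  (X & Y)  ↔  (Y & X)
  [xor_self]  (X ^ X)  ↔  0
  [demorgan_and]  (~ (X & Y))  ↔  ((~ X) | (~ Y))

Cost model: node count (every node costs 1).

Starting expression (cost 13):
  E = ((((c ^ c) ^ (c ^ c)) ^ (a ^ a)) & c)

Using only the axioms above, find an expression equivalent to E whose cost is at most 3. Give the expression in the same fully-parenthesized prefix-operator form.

(c & 0)   [cost 3]

(1) ((((c ^ c) ^ (c ^ c)) ^ (a ^ a)) & c)  =[and_comm →]=  (c & (((c ^ c) ^ (c ^ c)) ^ (a ^ a)))
(2) (c ^ c)  =[xor_self →]=  0    ⊢ (c & (((c ^ c) ^ 0) ^ (a ^ a)))
(3) (c & (((c ^ c) ^ 0) ^ (a ^ a)))  =[and_comm →]=  ((((c ^ c) ^ 0) ^ (a ^ a)) & c)
(4) (c ^ c)  =[xor_self →]=  0    ⊢ (((0 ^ 0) ^ (a ^ a)) & c)
(5) (((0 ^ 0) ^ (a ^ a)) & c)  =[and_comm →]=  (c & ((0 ^ 0) ^ (a ^ a)))
(6) (0 ^ 0)  =[xor_self →]=  0    ⊢ (c & (0 ^ (a ^ a)))
(7) (a ^ a)  =[xor_self →]=  0    ⊢ (c & (0 ^ 0))
(8) (0 ^ 0)  =[xor_self →]=  0    ⊢ cost 3, within 3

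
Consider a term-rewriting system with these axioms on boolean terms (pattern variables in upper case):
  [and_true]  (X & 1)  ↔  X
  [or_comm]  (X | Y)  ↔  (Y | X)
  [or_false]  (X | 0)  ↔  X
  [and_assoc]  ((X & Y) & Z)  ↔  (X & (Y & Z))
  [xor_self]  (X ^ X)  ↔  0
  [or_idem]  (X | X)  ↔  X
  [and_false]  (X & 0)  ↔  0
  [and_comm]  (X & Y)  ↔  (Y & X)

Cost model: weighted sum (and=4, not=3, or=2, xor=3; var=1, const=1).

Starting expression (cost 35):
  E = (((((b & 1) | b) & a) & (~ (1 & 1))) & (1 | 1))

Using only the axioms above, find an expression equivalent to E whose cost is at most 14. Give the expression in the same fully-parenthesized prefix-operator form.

step 1: and_true (→) rewrites (b & 1) into b, now ((((b | b) & a) & (~ (1 & 1))) & (1 | 1))
step 2: or_idem (→) rewrites (b | b) into b, now (((b & a) & (~ (1 & 1))) & (1 | 1))
step 3: and_true (→) rewrites (1 & 1) into 1, now (((b & a) & (~ 1)) & (1 | 1))
step 4: or_idem (→) rewrites (1 | 1) into 1, now (((b & a) & (~ 1)) & 1)
step 5: and_true (→) rewrites (((b & a) & (~ 1)) & 1) into ((b & a) & (~ 1)), reaching cost 14 (bound 14)

((b & a) & (~ 1))   [cost 14]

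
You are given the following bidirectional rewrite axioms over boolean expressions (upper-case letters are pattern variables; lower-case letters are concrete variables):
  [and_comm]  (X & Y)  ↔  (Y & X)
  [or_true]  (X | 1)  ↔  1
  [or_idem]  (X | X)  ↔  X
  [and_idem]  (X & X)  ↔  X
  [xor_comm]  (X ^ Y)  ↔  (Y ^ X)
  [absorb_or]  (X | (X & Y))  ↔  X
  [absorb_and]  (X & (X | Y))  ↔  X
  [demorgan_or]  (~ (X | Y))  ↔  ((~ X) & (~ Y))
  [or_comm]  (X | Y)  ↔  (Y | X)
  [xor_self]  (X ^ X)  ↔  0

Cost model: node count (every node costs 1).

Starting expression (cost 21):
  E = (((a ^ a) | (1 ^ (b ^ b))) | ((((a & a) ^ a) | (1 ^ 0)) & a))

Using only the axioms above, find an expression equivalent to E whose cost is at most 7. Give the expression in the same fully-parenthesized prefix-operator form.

(1) (a & a)  =[and_idem →]=  a    ⊢ (((a ^ a) | (1 ^ (b ^ b))) | (((a ^ a) | (1 ^ 0)) & a))
(2) (b ^ b)  =[xor_self →]=  0    ⊢ (((a ^ a) | (1 ^ 0)) | (((a ^ a) | (1 ^ 0)) & a))
(3) (((a ^ a) | (1 ^ 0)) | (((a ^ a) | (1 ^ 0)) & a))  =[absorb_or →]=  ((a ^ a) | (1 ^ 0))    ⊢ cost 7, within 7

((a ^ a) | (1 ^ 0))   [cost 7]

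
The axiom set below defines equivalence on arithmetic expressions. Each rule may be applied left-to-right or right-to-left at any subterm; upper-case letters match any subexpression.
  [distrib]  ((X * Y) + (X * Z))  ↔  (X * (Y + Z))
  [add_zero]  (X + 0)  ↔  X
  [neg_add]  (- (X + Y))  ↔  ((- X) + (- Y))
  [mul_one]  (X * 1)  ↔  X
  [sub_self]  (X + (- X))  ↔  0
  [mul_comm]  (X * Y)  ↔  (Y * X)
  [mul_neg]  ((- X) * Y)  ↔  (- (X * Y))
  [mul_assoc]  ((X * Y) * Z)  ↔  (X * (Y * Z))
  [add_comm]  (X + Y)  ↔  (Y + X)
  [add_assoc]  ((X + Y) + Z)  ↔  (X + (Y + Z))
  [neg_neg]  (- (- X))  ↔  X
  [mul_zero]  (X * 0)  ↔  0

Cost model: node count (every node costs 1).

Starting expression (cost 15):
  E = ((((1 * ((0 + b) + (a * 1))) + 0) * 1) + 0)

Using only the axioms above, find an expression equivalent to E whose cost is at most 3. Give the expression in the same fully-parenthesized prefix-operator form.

(b + a)   [cost 3]

step 1: mul_one (→) rewrites (((1 * ((0 + b) + (a * 1))) + 0) * 1) into ((1 * ((0 + b) + (a * 1))) + 0), now (((1 * ((0 + b) + (a * 1))) + 0) + 0)
step 2: mul_comm (→) rewrites (1 * ((0 + b) + (a * 1))) into (((0 + b) + (a * 1)) * 1), now (((((0 + b) + (a * 1)) * 1) + 0) + 0)
step 3: mul_one (→) rewrites (((0 + b) + (a * 1)) * 1) into ((0 + b) + (a * 1)), now ((((0 + b) + (a * 1)) + 0) + 0)
step 4: add_comm (→) rewrites (0 + b) into (b + 0), now ((((b + 0) + (a * 1)) + 0) + 0)
step 5: add_zero (→) rewrites (b + 0) into b, now (((b + (a * 1)) + 0) + 0)
step 6: add_zero (→) rewrites ((b + (a * 1)) + 0) into (b + (a * 1)), now ((b + (a * 1)) + 0)
step 7: add_zero (→) rewrites ((b + (a * 1)) + 0) into (b + (a * 1))
step 8: mul_one (→) rewrites (a * 1) into a, reaching cost 3 (bound 3)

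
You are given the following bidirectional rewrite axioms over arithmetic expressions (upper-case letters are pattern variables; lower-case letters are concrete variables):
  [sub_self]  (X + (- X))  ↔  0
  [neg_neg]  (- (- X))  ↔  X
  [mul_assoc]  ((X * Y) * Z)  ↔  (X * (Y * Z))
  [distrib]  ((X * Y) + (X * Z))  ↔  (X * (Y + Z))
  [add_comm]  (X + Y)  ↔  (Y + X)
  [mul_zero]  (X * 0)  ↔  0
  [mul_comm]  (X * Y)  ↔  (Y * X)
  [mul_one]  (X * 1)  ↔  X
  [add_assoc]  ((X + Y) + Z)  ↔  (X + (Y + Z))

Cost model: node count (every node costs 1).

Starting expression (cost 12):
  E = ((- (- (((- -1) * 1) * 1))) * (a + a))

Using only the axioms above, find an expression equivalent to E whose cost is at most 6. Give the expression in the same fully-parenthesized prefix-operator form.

1. [mul_one →] ((- -1) * 1)  →  (- -1);  E = ((- (- ((- -1) * 1))) * (a + a))
2. [neg_neg →] (- (- ((- -1) * 1)))  →  ((- -1) * 1);  E = (((- -1) * 1) * (a + a))
3. [mul_one →] ((- -1) * 1)  →  (- -1);  cost 6 ≤ 6, done

((- -1) * (a + a))   [cost 6]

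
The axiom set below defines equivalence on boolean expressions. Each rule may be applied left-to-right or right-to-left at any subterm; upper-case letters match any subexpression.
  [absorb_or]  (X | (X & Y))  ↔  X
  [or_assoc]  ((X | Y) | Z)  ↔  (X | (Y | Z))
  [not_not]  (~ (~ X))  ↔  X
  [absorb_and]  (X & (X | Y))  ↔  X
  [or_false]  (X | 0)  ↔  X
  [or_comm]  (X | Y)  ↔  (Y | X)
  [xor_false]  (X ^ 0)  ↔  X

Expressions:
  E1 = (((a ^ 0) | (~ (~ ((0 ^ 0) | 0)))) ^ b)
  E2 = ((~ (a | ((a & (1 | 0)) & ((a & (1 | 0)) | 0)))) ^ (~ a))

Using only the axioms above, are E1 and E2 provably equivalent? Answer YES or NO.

NO

The axioms are sound identities: if E1 ↔* E2 then E1 and E2 evaluate identically under any assignment.
Under a=0, b=1: E1 evaluates to 1, E2 to 0. Distinct ⇒ no rewrite sequence connects them.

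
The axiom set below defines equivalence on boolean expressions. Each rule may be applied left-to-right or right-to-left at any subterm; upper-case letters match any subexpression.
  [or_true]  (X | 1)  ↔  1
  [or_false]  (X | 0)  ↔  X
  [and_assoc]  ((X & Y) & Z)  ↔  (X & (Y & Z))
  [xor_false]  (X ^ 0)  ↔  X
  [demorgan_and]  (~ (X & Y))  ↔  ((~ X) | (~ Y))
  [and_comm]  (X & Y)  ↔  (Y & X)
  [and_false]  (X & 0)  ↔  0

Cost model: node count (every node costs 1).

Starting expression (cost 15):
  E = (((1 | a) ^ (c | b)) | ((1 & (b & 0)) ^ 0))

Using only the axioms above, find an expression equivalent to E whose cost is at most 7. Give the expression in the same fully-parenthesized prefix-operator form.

((1 | a) ^ (c | b))   [cost 7]

1. [xor_false →] ((1 & (b & 0)) ^ 0)  →  (1 & (b & 0));  E = (((1 | a) ^ (c | b)) | (1 & (b & 0)))
2. [and_false →] (b & 0)  →  0;  E = (((1 | a) ^ (c | b)) | (1 & 0))
3. [and_false →] (1 & 0)  →  0;  E = (((1 | a) ^ (c | b)) | 0)
4. [or_false →] (((1 | a) ^ (c | b)) | 0)  →  ((1 | a) ^ (c | b));  cost 7 ≤ 7, done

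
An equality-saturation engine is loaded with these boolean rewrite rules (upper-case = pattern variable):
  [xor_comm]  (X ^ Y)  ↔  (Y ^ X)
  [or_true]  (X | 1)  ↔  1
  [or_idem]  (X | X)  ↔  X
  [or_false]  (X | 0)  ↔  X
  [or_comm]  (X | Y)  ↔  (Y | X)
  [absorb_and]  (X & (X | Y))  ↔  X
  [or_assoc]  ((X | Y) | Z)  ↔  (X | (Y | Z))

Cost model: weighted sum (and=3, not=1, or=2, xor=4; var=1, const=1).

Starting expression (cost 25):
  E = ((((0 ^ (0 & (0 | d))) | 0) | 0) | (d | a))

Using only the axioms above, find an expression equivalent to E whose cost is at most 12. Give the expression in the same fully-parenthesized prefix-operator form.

((0 ^ 0) | (d | a))   [cost 12]

1. [absorb_and →] (0 & (0 | d))  →  0;  E = ((((0 ^ 0) | 0) | 0) | (d | a))
2. [or_false →] ((0 ^ 0) | 0)  →  (0 ^ 0);  E = (((0 ^ 0) | 0) | (d | a))
3. [or_false →] ((0 ^ 0) | 0)  →  (0 ^ 0);  cost 12 ≤ 12, done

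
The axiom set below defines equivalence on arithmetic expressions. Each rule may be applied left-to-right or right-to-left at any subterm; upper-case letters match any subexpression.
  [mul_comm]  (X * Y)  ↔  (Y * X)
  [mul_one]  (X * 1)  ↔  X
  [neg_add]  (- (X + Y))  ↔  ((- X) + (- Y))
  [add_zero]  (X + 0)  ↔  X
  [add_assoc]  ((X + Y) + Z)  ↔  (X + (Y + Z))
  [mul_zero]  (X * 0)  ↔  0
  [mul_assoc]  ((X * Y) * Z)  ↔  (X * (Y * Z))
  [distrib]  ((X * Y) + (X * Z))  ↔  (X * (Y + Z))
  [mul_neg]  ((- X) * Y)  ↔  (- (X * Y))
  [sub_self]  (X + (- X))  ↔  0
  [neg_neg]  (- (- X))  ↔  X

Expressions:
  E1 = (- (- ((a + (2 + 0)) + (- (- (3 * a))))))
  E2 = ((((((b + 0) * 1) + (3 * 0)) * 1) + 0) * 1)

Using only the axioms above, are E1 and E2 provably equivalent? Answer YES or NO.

NO

The axioms are sound identities: if E1 ↔* E2 then E1 and E2 evaluate identically under any assignment.
Under a=0, b=0: E1 evaluates to 2, E2 to 0. Distinct ⇒ no rewrite sequence connects them.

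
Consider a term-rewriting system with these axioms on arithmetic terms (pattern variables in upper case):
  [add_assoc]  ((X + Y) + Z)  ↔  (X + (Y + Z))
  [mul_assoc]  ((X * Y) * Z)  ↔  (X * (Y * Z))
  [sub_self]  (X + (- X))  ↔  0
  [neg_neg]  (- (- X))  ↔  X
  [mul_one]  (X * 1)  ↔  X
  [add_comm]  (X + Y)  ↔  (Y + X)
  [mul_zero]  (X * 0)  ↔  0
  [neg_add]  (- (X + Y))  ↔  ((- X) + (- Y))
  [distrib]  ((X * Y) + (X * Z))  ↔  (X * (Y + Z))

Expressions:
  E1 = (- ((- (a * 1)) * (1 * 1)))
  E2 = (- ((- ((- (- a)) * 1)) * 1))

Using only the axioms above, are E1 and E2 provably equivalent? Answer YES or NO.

step 1: mul_one (→) rewrites (1 * 1) into 1, now (- ((- (a * 1)) * 1))
step 2: mul_one (→) rewrites ((- (a * 1)) * 1) into (- (a * 1)), now (- (- (a * 1)))
step 3: mul_one (→) rewrites (a * 1) into a, now (- (- a))
step 4: mul_one (←) rewrites (- (- a)) into ((- (- a)) * 1)
step 5: neg_neg (←) rewrites ((- (- a)) * 1) into (- (- ((- (- a)) * 1)))
step 6: mul_one (←) rewrites (- ((- (- a)) * 1)) into ((- ((- (- a)) * 1)) * 1), which is E2

YES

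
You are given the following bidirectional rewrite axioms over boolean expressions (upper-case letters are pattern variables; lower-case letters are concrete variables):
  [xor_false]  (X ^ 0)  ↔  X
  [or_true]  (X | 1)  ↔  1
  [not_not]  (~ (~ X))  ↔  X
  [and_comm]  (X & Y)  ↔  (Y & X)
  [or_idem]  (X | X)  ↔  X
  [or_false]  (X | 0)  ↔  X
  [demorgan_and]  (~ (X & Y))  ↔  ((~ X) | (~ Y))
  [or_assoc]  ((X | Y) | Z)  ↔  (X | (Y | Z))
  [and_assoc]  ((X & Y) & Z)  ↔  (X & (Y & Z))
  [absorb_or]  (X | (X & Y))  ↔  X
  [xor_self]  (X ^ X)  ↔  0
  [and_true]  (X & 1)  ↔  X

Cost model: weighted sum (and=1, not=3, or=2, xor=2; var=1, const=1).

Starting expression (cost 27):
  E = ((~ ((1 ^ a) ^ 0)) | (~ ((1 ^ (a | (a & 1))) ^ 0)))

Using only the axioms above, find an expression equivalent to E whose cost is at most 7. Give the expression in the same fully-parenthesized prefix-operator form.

1. [absorb_or →] (a | (a & 1))  →  a;  E = ((~ ((1 ^ a) ^ 0)) | (~ ((1 ^ a) ^ 0)))
2. [or_idem →] ((~ ((1 ^ a) ^ 0)) | (~ ((1 ^ a) ^ 0)))  →  (~ ((1 ^ a) ^ 0))
3. [xor_false →] ((1 ^ a) ^ 0)  →  (1 ^ a);  cost 7 ≤ 7, done

(~ (1 ^ a))   [cost 7]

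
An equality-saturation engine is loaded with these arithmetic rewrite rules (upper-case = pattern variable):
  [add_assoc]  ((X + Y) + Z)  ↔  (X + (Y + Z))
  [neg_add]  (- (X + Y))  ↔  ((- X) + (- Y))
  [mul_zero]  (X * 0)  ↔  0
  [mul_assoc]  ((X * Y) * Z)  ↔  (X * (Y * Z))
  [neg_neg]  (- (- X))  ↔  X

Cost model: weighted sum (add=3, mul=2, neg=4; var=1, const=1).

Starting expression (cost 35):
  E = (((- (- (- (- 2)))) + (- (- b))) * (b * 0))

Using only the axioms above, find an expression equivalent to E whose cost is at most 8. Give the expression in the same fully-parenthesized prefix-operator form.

((2 + b) * 0)   [cost 8]

step 1: neg_neg (→) rewrites (- (- (- (- 2)))) into (- (- 2)), now (((- (- 2)) + (- (- b))) * (b * 0))
step 2: neg_neg (→) rewrites (- (- 2)) into 2, now ((2 + (- (- b))) * (b * 0))
step 3: mul_zero (→) rewrites (b * 0) into 0, now ((2 + (- (- b))) * 0)
step 4: neg_neg (→) rewrites (- (- b)) into b, reaching cost 8 (bound 8)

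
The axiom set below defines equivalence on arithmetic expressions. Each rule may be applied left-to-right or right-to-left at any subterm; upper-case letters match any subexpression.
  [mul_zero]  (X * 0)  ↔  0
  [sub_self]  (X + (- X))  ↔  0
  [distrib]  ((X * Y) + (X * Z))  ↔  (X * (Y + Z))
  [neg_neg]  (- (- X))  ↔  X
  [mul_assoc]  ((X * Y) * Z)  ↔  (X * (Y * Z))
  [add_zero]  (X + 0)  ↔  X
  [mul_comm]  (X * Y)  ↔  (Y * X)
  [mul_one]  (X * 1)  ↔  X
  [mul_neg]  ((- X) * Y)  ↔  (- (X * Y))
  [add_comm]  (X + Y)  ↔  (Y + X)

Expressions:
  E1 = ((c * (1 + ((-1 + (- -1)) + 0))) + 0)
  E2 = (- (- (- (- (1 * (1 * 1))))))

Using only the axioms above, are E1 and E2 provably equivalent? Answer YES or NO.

NO

Every axiom is a valid identity, so a rewrite proof would force E1 and E2 to agree under every assignment.
At c=0: E1 = 0 but E2 = 1; they differ, so no derivation exists.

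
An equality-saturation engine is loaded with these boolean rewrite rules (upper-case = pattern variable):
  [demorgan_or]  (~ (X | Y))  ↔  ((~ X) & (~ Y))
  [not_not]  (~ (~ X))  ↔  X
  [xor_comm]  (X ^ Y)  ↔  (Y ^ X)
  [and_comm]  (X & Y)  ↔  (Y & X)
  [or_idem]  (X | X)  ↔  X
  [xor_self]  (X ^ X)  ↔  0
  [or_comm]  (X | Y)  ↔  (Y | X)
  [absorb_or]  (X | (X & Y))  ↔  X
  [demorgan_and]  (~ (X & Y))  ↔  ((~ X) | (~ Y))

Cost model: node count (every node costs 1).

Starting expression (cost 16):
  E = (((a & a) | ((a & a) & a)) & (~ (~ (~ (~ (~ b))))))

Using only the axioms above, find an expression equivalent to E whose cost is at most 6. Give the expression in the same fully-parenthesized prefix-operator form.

((a & a) & (~ b))   [cost 6]

step 1: absorb_or (→) rewrites ((a & a) | ((a & a) & a)) into (a & a), now ((a & a) & (~ (~ (~ (~ (~ b))))))
step 2: not_not (→) rewrites (~ (~ (~ (~ b)))) into (~ (~ b)), now ((a & a) & (~ (~ (~ b))))
step 3: not_not (→) rewrites (~ (~ (~ b))) into (~ b), reaching cost 6 (bound 6)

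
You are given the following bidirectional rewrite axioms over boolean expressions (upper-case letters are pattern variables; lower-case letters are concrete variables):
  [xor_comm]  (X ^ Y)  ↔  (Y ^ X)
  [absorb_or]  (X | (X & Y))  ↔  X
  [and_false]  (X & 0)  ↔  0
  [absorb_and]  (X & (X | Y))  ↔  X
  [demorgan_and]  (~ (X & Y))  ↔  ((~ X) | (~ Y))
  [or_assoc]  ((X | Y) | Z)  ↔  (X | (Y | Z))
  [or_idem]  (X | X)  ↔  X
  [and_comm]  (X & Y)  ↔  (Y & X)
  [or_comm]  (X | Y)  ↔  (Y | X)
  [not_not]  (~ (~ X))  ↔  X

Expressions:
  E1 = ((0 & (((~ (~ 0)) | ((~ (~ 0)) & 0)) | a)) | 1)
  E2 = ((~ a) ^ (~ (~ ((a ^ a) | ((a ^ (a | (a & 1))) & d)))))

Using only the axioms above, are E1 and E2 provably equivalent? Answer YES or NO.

All listed rules preserve value, hence provable equivalence implies equal values everywhere; look for a separating assignment.
a=1, d=0 gives E1 ↦ 1, E2 ↦ 0; values differ ⇒ not provably equivalent.

NO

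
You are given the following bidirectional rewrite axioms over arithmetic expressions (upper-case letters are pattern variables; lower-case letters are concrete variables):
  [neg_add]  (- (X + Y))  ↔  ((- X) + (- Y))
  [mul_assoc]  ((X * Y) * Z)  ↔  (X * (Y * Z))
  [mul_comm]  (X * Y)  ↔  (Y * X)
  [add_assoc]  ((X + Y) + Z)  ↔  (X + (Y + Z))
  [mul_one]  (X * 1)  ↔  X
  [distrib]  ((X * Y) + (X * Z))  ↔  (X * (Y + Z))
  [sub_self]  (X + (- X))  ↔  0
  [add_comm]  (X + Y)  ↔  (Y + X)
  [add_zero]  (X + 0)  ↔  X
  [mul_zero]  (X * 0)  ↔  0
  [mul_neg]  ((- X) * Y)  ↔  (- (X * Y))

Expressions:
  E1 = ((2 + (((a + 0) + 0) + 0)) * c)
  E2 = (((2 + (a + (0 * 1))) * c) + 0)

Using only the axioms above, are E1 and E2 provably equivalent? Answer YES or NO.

YES

(1) ((a + 0) + 0)  =[add_zero →]=  (a + 0)    ⊢ ((2 + ((a + 0) + 0)) * c)
(2) (a + 0)  =[add_zero →]=  a    ⊢ ((2 + (a + 0)) * c)
(3) ((2 + (a + 0)) * c)  =[add_zero ←]=  (((2 + (a + 0)) * c) + 0)
(4) 0  =[mul_one ←]=  (0 * 1)    ⊢ E2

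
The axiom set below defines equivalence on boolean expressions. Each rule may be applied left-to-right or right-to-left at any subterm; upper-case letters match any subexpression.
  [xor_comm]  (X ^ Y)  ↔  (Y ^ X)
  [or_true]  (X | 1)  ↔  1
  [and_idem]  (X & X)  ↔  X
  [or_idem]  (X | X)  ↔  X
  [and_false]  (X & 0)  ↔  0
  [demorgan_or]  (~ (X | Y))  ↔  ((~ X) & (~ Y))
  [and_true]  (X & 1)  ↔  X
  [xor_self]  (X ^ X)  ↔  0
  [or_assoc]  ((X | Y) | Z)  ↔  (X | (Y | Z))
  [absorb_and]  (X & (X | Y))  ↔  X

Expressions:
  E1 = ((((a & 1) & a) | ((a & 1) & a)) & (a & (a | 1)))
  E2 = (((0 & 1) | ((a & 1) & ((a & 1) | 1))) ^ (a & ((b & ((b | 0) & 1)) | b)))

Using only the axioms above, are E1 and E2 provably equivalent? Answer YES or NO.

Every axiom is a valid identity, so a rewrite proof would force E1 and E2 to agree under every assignment.
At a=1, b=1: E1 = 1 but E2 = 0; they differ, so no derivation exists.

NO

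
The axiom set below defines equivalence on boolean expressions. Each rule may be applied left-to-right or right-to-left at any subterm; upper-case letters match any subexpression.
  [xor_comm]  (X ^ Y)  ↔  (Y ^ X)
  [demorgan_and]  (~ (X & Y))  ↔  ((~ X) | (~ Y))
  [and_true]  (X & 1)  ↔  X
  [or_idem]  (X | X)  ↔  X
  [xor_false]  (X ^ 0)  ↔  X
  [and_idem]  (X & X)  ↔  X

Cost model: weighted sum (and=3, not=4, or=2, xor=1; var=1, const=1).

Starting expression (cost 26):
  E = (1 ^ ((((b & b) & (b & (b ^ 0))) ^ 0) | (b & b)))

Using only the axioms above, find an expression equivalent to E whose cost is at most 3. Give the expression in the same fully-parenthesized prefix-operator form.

step 1: xor_false (→) rewrites (b ^ 0) into b, now (1 ^ ((((b & b) & (b & b)) ^ 0) | (b & b)))
step 2: and_idem (→) rewrites ((b & b) & (b & b)) into (b & b), now (1 ^ (((b & b) ^ 0) | (b & b)))
step 3: xor_false (→) rewrites ((b & b) ^ 0) into (b & b), now (1 ^ ((b & b) | (b & b)))
step 4: or_idem (→) rewrites ((b & b) | (b & b)) into (b & b), now (1 ^ (b & b))
step 5: and_idem (→) rewrites (b & b) into b, reaching cost 3 (bound 3)

(1 ^ b)   [cost 3]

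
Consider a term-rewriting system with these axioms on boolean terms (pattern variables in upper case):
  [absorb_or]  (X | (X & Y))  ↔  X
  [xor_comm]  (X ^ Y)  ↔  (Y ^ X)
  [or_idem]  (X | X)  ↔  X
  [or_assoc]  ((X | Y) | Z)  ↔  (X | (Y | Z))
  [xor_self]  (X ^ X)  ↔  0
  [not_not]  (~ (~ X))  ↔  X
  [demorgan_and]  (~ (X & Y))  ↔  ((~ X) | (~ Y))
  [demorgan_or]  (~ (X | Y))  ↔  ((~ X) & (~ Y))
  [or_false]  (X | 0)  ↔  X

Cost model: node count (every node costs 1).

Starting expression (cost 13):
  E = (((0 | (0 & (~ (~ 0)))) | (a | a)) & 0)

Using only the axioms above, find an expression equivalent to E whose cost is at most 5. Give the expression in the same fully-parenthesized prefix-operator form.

(1) (~ (~ 0))  =[not_not →]=  0    ⊢ (((0 | (0 & 0)) | (a | a)) & 0)
(2) (0 | (0 & 0))  =[absorb_or →]=  0    ⊢ ((0 | (a | a)) & 0)
(3) (a | a)  =[or_idem →]=  a    ⊢ cost 5, within 5

((0 | a) & 0)   [cost 5]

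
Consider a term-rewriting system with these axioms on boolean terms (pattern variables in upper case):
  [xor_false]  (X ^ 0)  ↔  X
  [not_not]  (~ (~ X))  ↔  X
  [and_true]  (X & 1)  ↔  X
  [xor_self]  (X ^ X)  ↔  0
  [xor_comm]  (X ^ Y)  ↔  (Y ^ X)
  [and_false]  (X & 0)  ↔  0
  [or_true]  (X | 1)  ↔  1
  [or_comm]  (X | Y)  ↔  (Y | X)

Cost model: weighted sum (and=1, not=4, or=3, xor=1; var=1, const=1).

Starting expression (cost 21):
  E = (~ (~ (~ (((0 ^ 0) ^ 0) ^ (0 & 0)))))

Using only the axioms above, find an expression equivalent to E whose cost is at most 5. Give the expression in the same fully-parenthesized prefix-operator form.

step 1: not_not (→) rewrites (~ (~ (((0 ^ 0) ^ 0) ^ (0 & 0)))) into (((0 ^ 0) ^ 0) ^ (0 & 0)), now (~ (((0 ^ 0) ^ 0) ^ (0 & 0)))
step 2: and_false (→) rewrites (0 & 0) into 0, now (~ (((0 ^ 0) ^ 0) ^ 0))
step 3: xor_false (→) rewrites (((0 ^ 0) ^ 0) ^ 0) into ((0 ^ 0) ^ 0), now (~ ((0 ^ 0) ^ 0))
step 4: xor_false (→) rewrites ((0 ^ 0) ^ 0) into (0 ^ 0), now (~ (0 ^ 0))
step 5: xor_false (→) rewrites (0 ^ 0) into 0, reaching cost 5 (bound 5)

(~ 0)   [cost 5]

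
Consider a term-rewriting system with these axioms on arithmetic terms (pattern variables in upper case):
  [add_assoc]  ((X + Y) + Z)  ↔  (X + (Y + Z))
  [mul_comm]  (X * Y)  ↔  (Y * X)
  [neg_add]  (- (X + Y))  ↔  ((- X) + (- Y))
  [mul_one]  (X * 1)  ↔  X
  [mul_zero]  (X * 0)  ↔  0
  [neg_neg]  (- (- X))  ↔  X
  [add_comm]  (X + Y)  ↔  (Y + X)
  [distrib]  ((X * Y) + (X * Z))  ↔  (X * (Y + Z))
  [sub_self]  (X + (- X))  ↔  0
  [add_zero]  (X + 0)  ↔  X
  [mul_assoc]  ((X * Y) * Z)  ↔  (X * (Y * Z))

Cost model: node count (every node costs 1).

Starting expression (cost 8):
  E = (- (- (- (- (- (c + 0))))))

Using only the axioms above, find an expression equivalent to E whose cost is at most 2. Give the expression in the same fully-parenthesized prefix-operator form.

(- c)   [cost 2]

1. [neg_neg →] (- (- (- (c + 0))))  →  (- (c + 0));  E = (- (- (- (c + 0))))
2. [neg_neg →] (- (- (- (c + 0))))  →  (- (c + 0))
3. [add_zero →] (c + 0)  →  c;  cost 2 ≤ 2, done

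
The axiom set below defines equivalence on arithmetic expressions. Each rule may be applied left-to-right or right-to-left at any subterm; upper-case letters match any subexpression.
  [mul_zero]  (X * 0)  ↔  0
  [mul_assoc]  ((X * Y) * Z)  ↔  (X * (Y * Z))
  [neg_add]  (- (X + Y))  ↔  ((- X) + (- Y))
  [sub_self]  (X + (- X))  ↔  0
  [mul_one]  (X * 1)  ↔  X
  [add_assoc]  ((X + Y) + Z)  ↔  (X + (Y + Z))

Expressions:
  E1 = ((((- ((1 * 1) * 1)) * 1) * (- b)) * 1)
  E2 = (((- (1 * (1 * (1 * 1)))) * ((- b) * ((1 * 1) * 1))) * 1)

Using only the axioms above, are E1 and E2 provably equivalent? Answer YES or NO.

YES

(1) ((- ((1 * 1) * 1)) * 1)  =[mul_one →]=  (- ((1 * 1) * 1))    ⊢ (((- ((1 * 1) * 1)) * (- b)) * 1)
(2) (((- ((1 * 1) * 1)) * (- b)) * 1)  =[mul_one →]=  ((- ((1 * 1) * 1)) * (- b))
(3) ((1 * 1) * 1)  =[mul_one →]=  (1 * 1)    ⊢ ((- (1 * 1)) * (- b))
(4) (- b)  =[mul_one ←]=  ((- b) * 1)    ⊢ ((- (1 * 1)) * ((- b) * 1))
(5) 1  =[mul_one ←]=  (1 * 1)    ⊢ ((- (1 * (1 * 1))) * ((- b) * 1))
(6) 1  =[mul_one ←]=  (1 * 1)    ⊢ ((- (1 * (1 * (1 * 1)))) * ((- b) * 1))
(7) 1  =[mul_one ←]=  (1 * 1)    ⊢ ((- (1 * (1 * (1 * 1)))) * ((- b) * (1 * 1)))
(8) 1  =[mul_one ←]=  (1 * 1)    ⊢ ((- (1 * (1 * (1 * 1)))) * ((- b) * ((1 * 1) * 1)))
(9) ((- (1 * (1 * (1 * 1)))) * ((- b) * ((1 * 1) * 1)))  =[mul_one ←]=  (((- (1 * (1 * (1 * 1)))) * ((- b) * ((1 * 1) * 1))) * 1)    ⊢ E2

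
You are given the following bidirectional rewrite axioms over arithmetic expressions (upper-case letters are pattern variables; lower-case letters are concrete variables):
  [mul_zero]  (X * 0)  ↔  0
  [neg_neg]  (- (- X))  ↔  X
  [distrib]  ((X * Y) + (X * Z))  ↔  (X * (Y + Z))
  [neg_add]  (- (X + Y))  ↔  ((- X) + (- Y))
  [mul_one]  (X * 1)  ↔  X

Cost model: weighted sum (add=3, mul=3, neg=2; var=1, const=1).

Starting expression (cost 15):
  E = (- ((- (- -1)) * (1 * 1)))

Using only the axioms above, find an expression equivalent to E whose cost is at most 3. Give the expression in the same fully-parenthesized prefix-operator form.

(1) (1 * 1)  =[mul_one →]=  1    ⊢ (- ((- (- -1)) * 1))
(2) ((- (- -1)) * 1)  =[mul_one →]=  (- (- -1))    ⊢ (- (- (- -1)))
(3) (- (- (- -1)))  =[neg_neg →]=  (- -1)    ⊢ cost 3, within 3

(- -1)   [cost 3]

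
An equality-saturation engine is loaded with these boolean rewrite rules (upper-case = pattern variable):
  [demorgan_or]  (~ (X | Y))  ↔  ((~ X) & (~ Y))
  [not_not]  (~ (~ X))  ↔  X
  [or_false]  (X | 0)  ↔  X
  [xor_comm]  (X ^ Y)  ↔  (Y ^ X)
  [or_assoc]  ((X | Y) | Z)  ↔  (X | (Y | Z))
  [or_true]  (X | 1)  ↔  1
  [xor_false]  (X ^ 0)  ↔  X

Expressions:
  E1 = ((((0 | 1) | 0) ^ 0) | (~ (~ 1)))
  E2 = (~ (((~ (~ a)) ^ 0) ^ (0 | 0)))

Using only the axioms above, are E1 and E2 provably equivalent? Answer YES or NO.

NO

The axioms are sound identities: if E1 ↔* E2 then E1 and E2 evaluate identically under any assignment.
Under a=1: E1 evaluates to 1, E2 to 0. Distinct ⇒ no rewrite sequence connects them.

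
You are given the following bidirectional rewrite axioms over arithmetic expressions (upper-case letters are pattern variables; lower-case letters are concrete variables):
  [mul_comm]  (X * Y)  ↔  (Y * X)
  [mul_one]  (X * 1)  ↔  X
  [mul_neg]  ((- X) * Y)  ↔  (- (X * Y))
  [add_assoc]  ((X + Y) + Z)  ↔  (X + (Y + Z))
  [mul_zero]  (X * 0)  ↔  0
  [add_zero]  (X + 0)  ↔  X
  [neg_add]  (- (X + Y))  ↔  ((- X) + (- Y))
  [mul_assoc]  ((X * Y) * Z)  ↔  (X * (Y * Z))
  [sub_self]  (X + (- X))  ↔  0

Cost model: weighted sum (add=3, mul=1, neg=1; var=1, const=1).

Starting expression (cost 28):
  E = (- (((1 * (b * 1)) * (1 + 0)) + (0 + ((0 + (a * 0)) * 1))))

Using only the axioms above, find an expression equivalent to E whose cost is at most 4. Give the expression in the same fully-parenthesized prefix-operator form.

(1) ((0 + (a * 0)) * 1)  =[mul_one →]=  (0 + (a * 0))    ⊢ (- (((1 * (b * 1)) * (1 + 0)) + (0 + (0 + (a * 0)))))
(2) (1 + 0)  =[add_zero →]=  1    ⊢ (- (((1 * (b * 1)) * 1) + (0 + (0 + (a * 0)))))
(3) (a * 0)  =[mul_zero →]=  0    ⊢ (- (((1 * (b * 1)) * 1) + (0 + (0 + 0))))
(4) (0 + 0)  =[add_zero →]=  0    ⊢ (- (((1 * (b * 1)) * 1) + (0 + 0)))
(5) (b * 1)  =[mul_one →]=  b    ⊢ (- (((1 * b) * 1) + (0 + 0)))
(6) (0 + 0)  =[add_zero →]=  0    ⊢ (- (((1 * b) * 1) + 0))
(7) ((1 * b) * 1)  =[mul_assoc →]=  (1 * (b * 1))    ⊢ (- ((1 * (b * 1)) + 0))
(8) (b * 1)  =[mul_one →]=  b    ⊢ (- ((1 * b) + 0))
(9) ((1 * b) + 0)  =[add_zero →]=  (1 * b)    ⊢ cost 4, within 4

(- (1 * b))   [cost 4]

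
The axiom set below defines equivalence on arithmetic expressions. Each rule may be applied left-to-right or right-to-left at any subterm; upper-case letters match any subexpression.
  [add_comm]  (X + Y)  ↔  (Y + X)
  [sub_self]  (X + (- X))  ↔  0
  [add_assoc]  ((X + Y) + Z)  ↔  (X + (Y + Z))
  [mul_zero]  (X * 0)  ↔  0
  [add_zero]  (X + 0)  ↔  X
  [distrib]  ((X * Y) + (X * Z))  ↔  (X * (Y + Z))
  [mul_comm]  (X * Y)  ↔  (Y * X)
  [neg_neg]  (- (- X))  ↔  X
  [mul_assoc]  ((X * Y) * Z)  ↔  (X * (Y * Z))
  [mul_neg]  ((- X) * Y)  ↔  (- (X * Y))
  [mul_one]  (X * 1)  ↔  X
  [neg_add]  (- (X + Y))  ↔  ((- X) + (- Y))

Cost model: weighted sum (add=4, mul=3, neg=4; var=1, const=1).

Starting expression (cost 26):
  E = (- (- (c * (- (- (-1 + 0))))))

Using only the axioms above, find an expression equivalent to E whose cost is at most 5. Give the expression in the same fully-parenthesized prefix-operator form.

(1) (- (- (c * (- (- (-1 + 0))))))  =[neg_neg →]=  (c * (- (- (-1 + 0))))
(2) (-1 + 0)  =[add_zero →]=  -1    ⊢ (c * (- (- -1)))
(3) (- (- -1))  =[neg_neg →]=  -1    ⊢ cost 5, within 5

(c * -1)   [cost 5]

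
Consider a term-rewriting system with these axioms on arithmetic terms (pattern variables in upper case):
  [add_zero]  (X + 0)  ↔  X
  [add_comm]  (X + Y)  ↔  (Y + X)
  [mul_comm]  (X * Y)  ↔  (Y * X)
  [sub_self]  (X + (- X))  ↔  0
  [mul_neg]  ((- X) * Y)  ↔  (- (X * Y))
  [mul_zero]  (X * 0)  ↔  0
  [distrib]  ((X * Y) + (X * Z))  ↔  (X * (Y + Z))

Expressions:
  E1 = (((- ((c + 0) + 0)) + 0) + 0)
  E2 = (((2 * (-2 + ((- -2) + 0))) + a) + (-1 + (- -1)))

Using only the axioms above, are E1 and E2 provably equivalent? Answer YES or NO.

The axioms are sound identities: if E1 ↔* E2 then E1 and E2 evaluate identically under any assignment.
Under a=0, c=1: E1 evaluates to -1, E2 to 0. Distinct ⇒ no rewrite sequence connects them.

NO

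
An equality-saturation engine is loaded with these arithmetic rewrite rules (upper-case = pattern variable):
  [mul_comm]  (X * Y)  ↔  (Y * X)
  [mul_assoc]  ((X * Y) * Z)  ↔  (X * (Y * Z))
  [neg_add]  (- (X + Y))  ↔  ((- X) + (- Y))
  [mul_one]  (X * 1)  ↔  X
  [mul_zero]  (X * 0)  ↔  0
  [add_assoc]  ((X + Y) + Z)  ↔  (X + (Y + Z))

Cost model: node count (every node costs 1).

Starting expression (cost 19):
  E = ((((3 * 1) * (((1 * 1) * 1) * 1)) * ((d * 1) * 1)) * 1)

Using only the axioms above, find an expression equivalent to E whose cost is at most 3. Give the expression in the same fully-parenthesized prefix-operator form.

(3 * d)   [cost 3]

1. [mul_one →] (((1 * 1) * 1) * 1)  →  ((1 * 1) * 1);  E = ((((3 * 1) * ((1 * 1) * 1)) * ((d * 1) * 1)) * 1)
2. [mul_one →] (1 * 1)  →  1;  E = ((((3 * 1) * (1 * 1)) * ((d * 1) * 1)) * 1)
3. [mul_one →] (1 * 1)  →  1;  E = ((((3 * 1) * 1) * ((d * 1) * 1)) * 1)
4. [mul_one →] (3 * 1)  →  3;  E = (((3 * 1) * ((d * 1) * 1)) * 1)
5. [mul_one →] (d * 1)  →  d;  E = (((3 * 1) * (d * 1)) * 1)
6. [mul_one →] (((3 * 1) * (d * 1)) * 1)  →  ((3 * 1) * (d * 1))
7. [mul_comm →] (3 * 1)  →  (1 * 3);  E = ((1 * 3) * (d * 1))
8. [mul_one →] (d * 1)  →  d;  E = ((1 * 3) * d)
9. [mul_comm →] (1 * 3)  →  (3 * 1);  E = ((3 * 1) * d)
10. [mul_one →] (3 * 1)  →  3;  cost 3 ≤ 3, done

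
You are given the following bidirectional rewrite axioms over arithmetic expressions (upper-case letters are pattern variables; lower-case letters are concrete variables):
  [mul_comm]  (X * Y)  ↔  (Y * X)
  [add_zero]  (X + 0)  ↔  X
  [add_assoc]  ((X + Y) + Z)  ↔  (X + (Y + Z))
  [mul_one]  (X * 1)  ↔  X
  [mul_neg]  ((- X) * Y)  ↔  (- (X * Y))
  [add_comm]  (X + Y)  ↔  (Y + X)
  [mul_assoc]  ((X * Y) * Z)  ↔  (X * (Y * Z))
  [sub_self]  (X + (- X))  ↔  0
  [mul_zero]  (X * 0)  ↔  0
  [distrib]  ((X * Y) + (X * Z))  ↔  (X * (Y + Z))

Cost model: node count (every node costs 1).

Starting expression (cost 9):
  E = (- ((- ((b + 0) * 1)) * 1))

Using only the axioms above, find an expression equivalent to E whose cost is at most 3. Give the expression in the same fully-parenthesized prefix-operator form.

(- (- b))   [cost 3]

step 1: add_zero (→) rewrites (b + 0) into b, now (- ((- (b * 1)) * 1))
step 2: mul_one (→) rewrites (b * 1) into b, now (- ((- b) * 1))
step 3: mul_neg (→) rewrites ((- b) * 1) into (- (b * 1)), now (- (- (b * 1)))
step 4: mul_one (→) rewrites (b * 1) into b, reaching cost 3 (bound 3)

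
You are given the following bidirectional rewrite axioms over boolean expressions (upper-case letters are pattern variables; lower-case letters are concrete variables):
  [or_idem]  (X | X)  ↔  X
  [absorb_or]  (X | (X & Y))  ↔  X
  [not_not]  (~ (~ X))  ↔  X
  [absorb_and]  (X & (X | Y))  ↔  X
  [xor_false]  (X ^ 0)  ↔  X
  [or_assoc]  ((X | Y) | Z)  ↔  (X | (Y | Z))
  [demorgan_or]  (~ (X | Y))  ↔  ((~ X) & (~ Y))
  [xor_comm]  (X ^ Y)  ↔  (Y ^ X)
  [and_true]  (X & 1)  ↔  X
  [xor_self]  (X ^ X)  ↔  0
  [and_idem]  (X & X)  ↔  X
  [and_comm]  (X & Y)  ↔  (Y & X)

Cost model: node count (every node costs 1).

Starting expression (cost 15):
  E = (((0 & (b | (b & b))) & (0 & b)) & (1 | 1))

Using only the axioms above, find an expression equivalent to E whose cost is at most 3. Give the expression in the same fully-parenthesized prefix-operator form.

1. [absorb_or →] (b | (b & b))  →  b;  E = (((0 & b) & (0 & b)) & (1 | 1))
2. [or_idem →] (1 | 1)  →  1;  E = (((0 & b) & (0 & b)) & 1)
3. [and_idem →] ((0 & b) & (0 & b))  →  (0 & b);  E = ((0 & b) & 1)
4. [and_true →] ((0 & b) & 1)  →  (0 & b);  cost 3 ≤ 3, done

(0 & b)   [cost 3]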